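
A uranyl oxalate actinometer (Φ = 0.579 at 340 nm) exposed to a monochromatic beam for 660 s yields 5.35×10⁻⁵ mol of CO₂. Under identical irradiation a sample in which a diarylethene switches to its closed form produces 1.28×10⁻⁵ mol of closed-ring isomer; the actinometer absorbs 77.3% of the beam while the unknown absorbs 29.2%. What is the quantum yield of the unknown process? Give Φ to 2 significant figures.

Φ = 0.37

Photons absorbed by the actinometer: 5.35×10⁻⁵ / 0.579 = 9.240×10⁻⁵ mol.
Incident flux: 9.240×10⁻⁵ / 0.773 = 1.195×10⁻⁴ einstein.
Absorbed by unknown: 0.292 × 1.195×10⁻⁴ = 3.489×10⁻⁵ mol.
Φ(unknown) = 1.28×10⁻⁵ / 3.489×10⁻⁵ = 0.37.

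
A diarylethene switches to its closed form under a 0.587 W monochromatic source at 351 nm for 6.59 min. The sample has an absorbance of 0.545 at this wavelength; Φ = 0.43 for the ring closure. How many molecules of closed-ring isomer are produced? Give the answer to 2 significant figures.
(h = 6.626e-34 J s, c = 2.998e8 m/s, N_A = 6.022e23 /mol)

1.3e20 molecules

Photon energy at 351 nm: hc/λ = (6.626e-34)(2.998e8)/(351e-9) = 5.659e-19 J.
Energy delivered: (0.587 W)(395.4 s) = 232.1 J.
Photons incident: 232.1 / 5.659e-19 = 4.101e20, i.e. 4.101e20/6.022e23 = 6.810e-4 mol.
Fraction absorbed: 1 − 10^(−0.545) = 0.7149.
Photons absorbed: 0.7149 × 6.810e-4 = 4.868e-4 mol.
Product: Φ × n_abs = 0.43 × 4.868e-4 = 2.093e-4 mol.
As a count: 2.093e-4 × 6.022e23 = 1.3e20.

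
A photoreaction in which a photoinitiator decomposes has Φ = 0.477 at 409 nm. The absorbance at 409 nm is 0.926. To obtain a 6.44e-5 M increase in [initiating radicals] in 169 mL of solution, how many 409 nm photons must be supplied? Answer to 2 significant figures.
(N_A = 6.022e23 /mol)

Product: (6.44e-5 M)(0.169 L) = 1.088e-5 mol.
Photons that must be absorbed: 1.088e-5 / 0.477 = 2.281e-5 mol.
Fraction absorbed: 1 − 10^(−0.926) = 0.8814.
Incident photons needed: 2.281e-5 / 0.8814 = 2.588e-5 mol.
Photon count: 2.588e-5 × 6.022e23 = 1.6e19.

1.6e19 photons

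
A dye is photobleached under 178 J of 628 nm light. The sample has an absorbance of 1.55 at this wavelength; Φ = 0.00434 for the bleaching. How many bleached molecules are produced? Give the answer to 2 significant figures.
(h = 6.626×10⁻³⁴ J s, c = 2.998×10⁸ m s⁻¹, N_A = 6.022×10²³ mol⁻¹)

Photon energy at 628 nm: hc/λ = (6.626×10⁻³⁴)(2.998×10⁸)/(628×10⁻⁹) = 3.163×10⁻¹⁹ J.
Photons incident: 178 / 3.163×10⁻¹⁹ = 5.628×10²⁰, i.e. 5.628×10²⁰/6.022×10²³ = 9.346×10⁻⁴ mol.
Fraction absorbed: 1 − 10^(−1.55) = 0.9718.
Photons absorbed: 0.9718 × 9.346×10⁻⁴ = 9.082×10⁻⁴ mol.
Product: Φ × n_abs = 0.00434 × 9.082×10⁻⁴ = 3.942×10⁻⁶ mol.
As a count: 3.942×10⁻⁶ × 6.022×10²³ = 2.4×10¹⁸.

2.4×10¹⁸ bleached molecules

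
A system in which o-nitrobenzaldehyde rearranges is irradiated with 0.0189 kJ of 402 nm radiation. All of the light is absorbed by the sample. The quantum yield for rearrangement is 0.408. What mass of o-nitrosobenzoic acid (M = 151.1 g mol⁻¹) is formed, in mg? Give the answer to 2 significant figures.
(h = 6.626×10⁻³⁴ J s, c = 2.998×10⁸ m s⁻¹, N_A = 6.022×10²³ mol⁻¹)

3.9 mg

Photon energy at 402 nm: hc/λ = (6.626×10⁻³⁴)(2.998×10⁸)/(402×10⁻⁹) = 4.941×10⁻¹⁹ J.
Incident energy: 0.0189 kJ = 18.9 J.
Photons incident: 18.9 / 4.941×10⁻¹⁹ = 3.825×10¹⁹, i.e. 3.825×10¹⁹/6.022×10²³ = 6.352×10⁻⁵ mol.
Product: Φ × n_abs = 0.408 × 6.352×10⁻⁵ = 2.592×10⁻⁵ mol.
Mass: 2.592×10⁻⁵ × 151.1 = 0.003917 g = 3.9 mg.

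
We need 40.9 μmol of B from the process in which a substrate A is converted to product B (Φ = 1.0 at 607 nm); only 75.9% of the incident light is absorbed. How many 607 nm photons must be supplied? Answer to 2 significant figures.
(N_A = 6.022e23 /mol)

Product: 40.9 μmol = 4.09e-5 mol.
Photons that must be absorbed: 4.09e-5 / 1.0 = 4.090e-5 mol.
Incident photons needed: 4.090e-5 / 0.759 = 5.389e-5 mol.
Photon count: 5.389e-5 × 6.022e23 = 3.2e19.

3.2e19 photons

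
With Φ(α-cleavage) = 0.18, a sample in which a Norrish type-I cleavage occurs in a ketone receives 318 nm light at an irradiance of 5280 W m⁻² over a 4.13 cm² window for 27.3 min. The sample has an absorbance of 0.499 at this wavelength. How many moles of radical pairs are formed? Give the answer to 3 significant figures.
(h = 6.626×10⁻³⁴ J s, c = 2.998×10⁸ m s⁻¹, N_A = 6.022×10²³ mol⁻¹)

Photon energy at 318 nm: hc/λ = (6.626×10⁻³⁴)(2.998×10⁸)/(318×10⁻⁹) = 6.247×10⁻¹⁹ J.
Energy delivered: (5280 W m⁻²)(4.13×10⁻⁴ m²)(1638 s) = 3572 J.
Photons incident: 3572 / 6.247×10⁻¹⁹ = 5.718×10²¹, i.e. 5.718×10²¹/6.022×10²³ = 0.009495 mol.
Fraction absorbed: 1 − 10^(−0.499) = 0.6830.
Photons absorbed: 0.6830 × 0.009495 = 0.006485 mol.
Product: Φ × n_abs = 0.18 × 0.006485 = 0.001167 mol.

0.00117 mol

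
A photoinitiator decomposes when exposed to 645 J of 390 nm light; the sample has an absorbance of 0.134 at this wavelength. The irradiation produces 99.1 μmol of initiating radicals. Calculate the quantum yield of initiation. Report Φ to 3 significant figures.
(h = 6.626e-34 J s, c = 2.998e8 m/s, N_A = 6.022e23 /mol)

Product: 99.1 μmol = 9.91e-5 mol.
Photon energy at 390 nm: hc/λ = (6.626e-34)(2.998e8)/(390e-9) = 5.094e-19 J.
Photons incident: 645 / 5.094e-19 = 1.266e21, i.e. 1.266e21/6.022e23 = 0.002102 mol.
Fraction absorbed: 1 − 10^(−0.134) = 0.2655.
Photons absorbed: 0.2655 × 0.002102 = 5.581e-4 mol.
Φ = 9.91e-5 mol / 5.581e-4 mol photons = 0.178.

Φ = 0.178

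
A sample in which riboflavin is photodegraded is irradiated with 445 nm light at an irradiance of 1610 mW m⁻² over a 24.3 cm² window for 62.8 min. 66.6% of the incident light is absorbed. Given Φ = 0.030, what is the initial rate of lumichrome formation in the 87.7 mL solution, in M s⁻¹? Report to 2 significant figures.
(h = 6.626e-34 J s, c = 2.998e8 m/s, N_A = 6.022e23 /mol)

Photon energy at 445 nm: hc/λ = (6.626e-34)(2.998e8)/(445e-9) = 4.464e-19 J.
Energy delivered: (1610 mW m⁻²)(24.3e-4 m²)(3768 s) = 14.74 J.
Photons incident: 14.74 / 4.464e-19 = 3.302e19, i.e. 3.302e19/6.022e23 = 5.483e-5 mol.
Photons absorbed: 0.666 × 5.483e-5 = 3.652e-5 mol.
Product formed: 0.030 × 3.652e-5 = 1.096e-6 mol.
Rate: 1.096e-6 mol / (3768 s × 0.0877 L) = 3.3e-9 M s⁻¹.

3.3e-9 M s⁻¹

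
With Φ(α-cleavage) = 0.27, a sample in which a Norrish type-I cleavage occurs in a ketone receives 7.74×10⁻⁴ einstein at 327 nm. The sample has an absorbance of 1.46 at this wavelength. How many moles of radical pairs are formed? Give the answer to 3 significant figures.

Fraction absorbed: 1 − 10^(−1.46) = 0.9653.
Photons absorbed: 0.9653 × 7.74×10⁻⁴ = 7.471×10⁻⁴ mol.
Product: Φ × n_abs = 0.27 × 7.471×10⁻⁴ = 2.017×10⁻⁴ mol.

2.02×10⁻⁴ mol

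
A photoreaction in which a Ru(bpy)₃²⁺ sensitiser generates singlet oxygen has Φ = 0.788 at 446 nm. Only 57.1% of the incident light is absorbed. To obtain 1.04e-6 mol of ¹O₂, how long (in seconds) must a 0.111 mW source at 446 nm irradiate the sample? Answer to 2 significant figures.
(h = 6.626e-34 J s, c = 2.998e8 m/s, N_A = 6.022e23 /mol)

t ≈ 5600 s

Photons that must be absorbed: 1.04e-6 / 0.788 = 1.320e-6 mol.
Incident photons needed: 1.320e-6 / 0.571 = 2.312e-6 mol.
Photon energy: hc/λ = 4.454e-19 J; per mole, 2.682e5 J mol⁻¹.
Energy required: 2.312e-6 × 2.682e5 = 0.6201 J.
Time: 0.6201 J / 0.000111 W = 5600 s.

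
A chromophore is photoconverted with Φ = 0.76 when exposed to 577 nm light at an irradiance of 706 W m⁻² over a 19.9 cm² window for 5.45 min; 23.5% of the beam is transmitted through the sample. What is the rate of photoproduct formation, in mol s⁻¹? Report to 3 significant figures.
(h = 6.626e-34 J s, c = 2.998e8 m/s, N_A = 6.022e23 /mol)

Photon energy at 577 nm: hc/λ = (6.626e-34)(2.998e8)/(577e-9) = 3.443e-19 J.
Energy delivered: (706 W m⁻²)(19.9e-4 m²)(327 s) = 459.4 J.
Photons incident: 459.4 / 3.443e-19 = 1.334e21, i.e. 1.334e21/6.022e23 = 0.002215 mol.
Fraction absorbed: 1 − 23.5/100 = 0.7650.
Photons absorbed: 0.7650 × 0.002215 = 0.001694 mol.
Product formed: 0.76 × 0.001694 = 0.001287 mol.
Rate: 0.001287 / 327 s = 3.94e-6 mol s⁻¹.

3.94e-6 mol s⁻¹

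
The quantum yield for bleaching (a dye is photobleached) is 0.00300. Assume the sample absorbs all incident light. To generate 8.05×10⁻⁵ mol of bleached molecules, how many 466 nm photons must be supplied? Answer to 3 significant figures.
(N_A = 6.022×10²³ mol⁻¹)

Photons that must be absorbed: 8.05×10⁻⁵ / 0.00300 = 0.02683 mol.
Photon count: 0.02683 × 6.022×10²³ = 1.62×10²².

1.62×10²² photons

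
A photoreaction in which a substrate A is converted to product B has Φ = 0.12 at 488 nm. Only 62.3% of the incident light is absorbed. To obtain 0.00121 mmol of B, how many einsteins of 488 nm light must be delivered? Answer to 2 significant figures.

1.6×10⁻⁵ einstein

Product: 0.00121 mmol = 1.21×10⁻⁶ mol.
Photons that must be absorbed: 1.21×10⁻⁶ / 0.12 = 1.008×10⁻⁵ mol.
Incident photons needed: 1.008×10⁻⁵ / 0.623 = 1.618×10⁻⁵ mol.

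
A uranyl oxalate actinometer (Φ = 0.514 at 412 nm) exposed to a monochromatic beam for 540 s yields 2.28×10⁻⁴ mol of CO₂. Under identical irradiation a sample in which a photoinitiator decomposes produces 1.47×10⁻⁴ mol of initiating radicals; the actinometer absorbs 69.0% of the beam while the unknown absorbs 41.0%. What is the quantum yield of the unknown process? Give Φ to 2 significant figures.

Φ = 0.56

Photons absorbed by the actinometer: 2.28×10⁻⁴ / 0.514 = 4.436×10⁻⁴ mol.
Incident flux: 4.436×10⁻⁴ / 0.690 = 6.429×10⁻⁴ einstein.
Absorbed by unknown: 0.410 × 6.429×10⁻⁴ = 2.636×10⁻⁴ mol.
Φ(unknown) = 1.47×10⁻⁴ / 2.636×10⁻⁴ = 0.56.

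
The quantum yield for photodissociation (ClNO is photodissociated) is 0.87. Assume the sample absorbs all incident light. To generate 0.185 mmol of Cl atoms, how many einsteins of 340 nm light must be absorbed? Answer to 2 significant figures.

2.1×10⁻⁴ einstein

Product: 0.185 mmol = 1.85×10⁻⁴ mol.
Photons that must be absorbed: 1.85×10⁻⁴ / 0.87 = 2.126×10⁻⁴ mol.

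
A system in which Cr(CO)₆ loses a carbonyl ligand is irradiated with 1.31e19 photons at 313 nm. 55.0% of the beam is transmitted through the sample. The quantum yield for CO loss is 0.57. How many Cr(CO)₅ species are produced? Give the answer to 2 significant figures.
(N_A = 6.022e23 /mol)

3.4e18 species

Moles of photons: 1.31e19 / 6.022e23 = 2.175e-5 mol.
Fraction absorbed: 1 − 55.0/100 = 0.4500.
Photons absorbed: 0.4500 × 2.175e-5 = 9.788e-6 mol.
Product: Φ × n_abs = 0.57 × 9.788e-6 = 5.579e-6 mol.
As a count: 5.579e-6 × 6.022e23 = 3.4e18.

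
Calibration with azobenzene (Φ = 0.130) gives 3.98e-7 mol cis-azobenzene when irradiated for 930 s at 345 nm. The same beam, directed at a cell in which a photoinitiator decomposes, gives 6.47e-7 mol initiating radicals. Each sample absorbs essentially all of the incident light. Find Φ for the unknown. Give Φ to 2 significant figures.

Photons absorbed by the actinometer: 3.98e-7 / 0.130 = 3.062e-6 mol.
Φ(unknown) = 6.47e-7 / 3.062e-6 = 0.21.

Φ = 0.21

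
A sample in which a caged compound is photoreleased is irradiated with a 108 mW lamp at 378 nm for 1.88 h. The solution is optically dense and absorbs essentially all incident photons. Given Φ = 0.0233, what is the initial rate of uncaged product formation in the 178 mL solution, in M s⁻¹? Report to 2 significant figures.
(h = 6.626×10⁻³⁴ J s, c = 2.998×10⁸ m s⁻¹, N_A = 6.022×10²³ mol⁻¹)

4.5×10⁻⁸ M s⁻¹

Photon energy at 378 nm: hc/λ = (6.626×10⁻³⁴)(2.998×10⁸)/(378×10⁻⁹) = 5.255×10⁻¹⁹ J.
Energy delivered: (108 mW)(6768 s) = 730.9 J.
Photons incident: 730.9 / 5.255×10⁻¹⁹ = 1.391×10²¹, i.e. 1.391×10²¹/6.022×10²³ = 0.002310 mol.
Product formed: 0.0233 × 0.002310 = 5.382×10⁻⁵ mol.
Rate: 5.382×10⁻⁵ mol / (6768 s × 0.178 L) = 4.5×10⁻⁸ M s⁻¹.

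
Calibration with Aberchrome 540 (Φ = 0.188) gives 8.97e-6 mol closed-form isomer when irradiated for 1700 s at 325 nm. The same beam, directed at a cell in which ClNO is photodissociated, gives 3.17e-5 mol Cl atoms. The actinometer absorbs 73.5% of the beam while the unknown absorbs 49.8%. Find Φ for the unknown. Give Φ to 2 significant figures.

Φ = 0.98

Photons absorbed by the actinometer: 8.97e-6 / 0.188 = 4.771e-5 mol.
Incident flux: 4.771e-5 / 0.735 = 6.491e-5 einstein.
Absorbed by unknown: 0.498 × 6.491e-5 = 3.233e-5 mol.
Φ(unknown) = 3.17e-5 / 3.233e-5 = 0.98.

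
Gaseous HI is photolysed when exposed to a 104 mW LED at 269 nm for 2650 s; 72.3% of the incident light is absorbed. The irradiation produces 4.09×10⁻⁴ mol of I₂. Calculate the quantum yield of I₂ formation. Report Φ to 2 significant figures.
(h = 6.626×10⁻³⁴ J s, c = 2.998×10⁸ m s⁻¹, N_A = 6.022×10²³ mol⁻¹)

Photon energy at 269 nm: hc/λ = (6.626×10⁻³⁴)(2.998×10⁸)/(269×10⁻⁹) = 7.385×10⁻¹⁹ J.
Energy delivered: (104 mW)(2650 s) = 275.6 J.
Photons incident: 275.6 / 7.385×10⁻¹⁹ = 3.732×10²⁰, i.e. 3.732×10²⁰/6.022×10²³ = 6.197×10⁻⁴ mol.
Photons absorbed: 0.723 × 6.197×10⁻⁴ = 4.480×10⁻⁴ mol.
Φ = 4.09×10⁻⁴ mol / 4.480×10⁻⁴ mol photons = 0.91.

Φ = 0.91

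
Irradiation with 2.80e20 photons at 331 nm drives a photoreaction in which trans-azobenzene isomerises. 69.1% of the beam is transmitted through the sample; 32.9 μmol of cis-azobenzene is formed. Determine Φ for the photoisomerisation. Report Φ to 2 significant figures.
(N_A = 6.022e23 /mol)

Product: 32.9 μmol = 3.29e-5 mol.
Moles of photons: 2.80e20 / 6.022e23 = 4.650e-4 mol.
Fraction absorbed: 1 − 69.1/100 = 0.3090.
Photons absorbed: 0.3090 × 4.650e-4 = 1.437e-4 mol.
Φ = 3.29e-5 mol / 1.437e-4 mol photons = 0.23.

Φ = 0.23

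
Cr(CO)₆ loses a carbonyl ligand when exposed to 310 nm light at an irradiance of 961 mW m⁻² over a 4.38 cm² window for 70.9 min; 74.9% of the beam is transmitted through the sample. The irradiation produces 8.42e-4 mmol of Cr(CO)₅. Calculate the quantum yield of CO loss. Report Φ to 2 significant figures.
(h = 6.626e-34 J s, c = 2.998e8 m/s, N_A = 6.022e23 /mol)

Product: 8.42e-4 mmol = 8.42e-7 mol.
Photon energy at 310 nm: hc/λ = (6.626e-34)(2.998e8)/(310e-9) = 6.408e-19 J.
Energy delivered: (961 mW m⁻²)(4.38e-4 m²)(4254 s) = 1.791 J.
Photons incident: 1.791 / 6.408e-19 = 2.795e18, i.e. 2.795e18/6.022e23 = 4.641e-6 mol.
Fraction absorbed: 1 − 74.9/100 = 0.2510.
Photons absorbed: 0.2510 × 4.641e-6 = 1.165e-6 mol.
Φ = 8.42e-7 mol / 1.165e-6 mol photons = 0.72.

Φ = 0.72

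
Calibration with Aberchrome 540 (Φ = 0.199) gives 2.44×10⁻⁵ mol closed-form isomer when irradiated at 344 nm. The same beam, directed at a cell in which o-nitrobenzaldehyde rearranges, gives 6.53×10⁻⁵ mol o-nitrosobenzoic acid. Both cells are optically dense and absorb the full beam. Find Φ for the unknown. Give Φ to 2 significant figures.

Φ = 0.53

Photons absorbed by the actinometer: 2.44×10⁻⁵ / 0.199 = 1.226×10⁻⁴ mol.
Φ(unknown) = 6.53×10⁻⁵ / 1.226×10⁻⁴ = 0.53.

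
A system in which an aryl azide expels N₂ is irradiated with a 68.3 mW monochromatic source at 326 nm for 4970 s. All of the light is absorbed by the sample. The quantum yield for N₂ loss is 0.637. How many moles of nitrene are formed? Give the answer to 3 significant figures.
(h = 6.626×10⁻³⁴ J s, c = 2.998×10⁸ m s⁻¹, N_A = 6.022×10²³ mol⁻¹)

5.89×10⁻⁴ mol

Photon energy at 326 nm: hc/λ = (6.626×10⁻³⁴)(2.998×10⁸)/(326×10⁻⁹) = 6.093×10⁻¹⁹ J.
Energy delivered: (68.3 mW)(4970 s) = 339.5 J.
Photons incident: 339.5 / 6.093×10⁻¹⁹ = 5.572×10²⁰, i.e. 5.572×10²⁰/6.022×10²³ = 9.253×10⁻⁴ mol.
Product: Φ × n_abs = 0.637 × 9.253×10⁻⁴ = 5.894×10⁻⁴ mol.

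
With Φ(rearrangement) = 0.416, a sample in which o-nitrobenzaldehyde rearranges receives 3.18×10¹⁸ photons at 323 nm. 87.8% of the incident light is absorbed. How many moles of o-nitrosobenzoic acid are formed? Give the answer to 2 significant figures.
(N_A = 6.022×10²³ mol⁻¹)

Moles of photons: 3.18×10¹⁸ / 6.022×10²³ = 5.281×10⁻⁶ mol.
Photons absorbed: 0.878 × 5.281×10⁻⁶ = 4.637×10⁻⁶ mol.
Product: Φ × n_abs = 0.416 × 4.637×10⁻⁶ = 1.929×10⁻⁶ mol.

1.9×10⁻⁶ mol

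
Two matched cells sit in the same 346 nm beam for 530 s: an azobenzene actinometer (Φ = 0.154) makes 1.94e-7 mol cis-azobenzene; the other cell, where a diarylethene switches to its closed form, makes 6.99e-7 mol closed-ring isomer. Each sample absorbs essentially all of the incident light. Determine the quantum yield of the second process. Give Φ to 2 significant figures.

Photons absorbed by the actinometer: 1.94e-7 / 0.154 = 1.260e-6 mol.
Φ(unknown) = 6.99e-7 / 1.260e-6 = 0.55.

Φ = 0.55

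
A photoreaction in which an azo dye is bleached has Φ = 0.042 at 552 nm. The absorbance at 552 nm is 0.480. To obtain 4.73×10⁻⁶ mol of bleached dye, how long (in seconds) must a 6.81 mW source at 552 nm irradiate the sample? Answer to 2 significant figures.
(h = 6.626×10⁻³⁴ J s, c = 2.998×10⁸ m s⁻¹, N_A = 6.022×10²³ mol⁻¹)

t ≈ 5400 s

Photons that must be absorbed: 4.73×10⁻⁶ / 0.042 = 1.126×10⁻⁴ mol.
Fraction absorbed: 1 − 10^(−0.480) = 0.6689.
Incident photons needed: 1.126×10⁻⁴ / 0.6689 = 1.683×10⁻⁴ mol.
Photon energy: hc/λ = 3.599×10⁻¹⁹ J; per mole, 2.167×10⁵ J mol⁻¹.
Energy required: 1.683×10⁻⁴ × 2.167×10⁵ = 36.47 J.
Time: 36.47 J / 0.00681 W = 5400 s.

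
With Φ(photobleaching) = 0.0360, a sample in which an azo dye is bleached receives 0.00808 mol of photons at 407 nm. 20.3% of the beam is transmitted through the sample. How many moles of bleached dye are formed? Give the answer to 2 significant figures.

2.3e-4 mol

Fraction absorbed: 1 − 20.3/100 = 0.7970.
Photons absorbed: 0.7970 × 0.00808 = 0.006440 mol.
Product: Φ × n_abs = 0.0360 × 0.006440 = 2.318e-4 mol.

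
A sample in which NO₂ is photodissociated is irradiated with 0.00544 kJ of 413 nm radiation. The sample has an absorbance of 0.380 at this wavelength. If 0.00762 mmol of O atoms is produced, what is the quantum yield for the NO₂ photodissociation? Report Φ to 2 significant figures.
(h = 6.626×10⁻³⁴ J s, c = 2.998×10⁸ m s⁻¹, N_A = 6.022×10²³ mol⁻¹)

Φ = 0.70

Product: 0.00762 mmol = 7.62×10⁻⁶ mol.
Photon energy at 413 nm: hc/λ = (6.626×10⁻³⁴)(2.998×10⁸)/(413×10⁻⁹) = 4.810×10⁻¹⁹ J.
Incident energy: 0.00544 kJ = 5.44 J.
Photons incident: 5.44 / 4.810×10⁻¹⁹ = 1.131×10¹⁹, i.e. 1.131×10¹⁹/6.022×10²³ = 1.878×10⁻⁵ mol.
Fraction absorbed: 1 − 10^(−0.380) = 0.5831.
Photons absorbed: 0.5831 × 1.878×10⁻⁵ = 1.095×10⁻⁵ mol.
Φ = 7.62×10⁻⁶ mol / 1.095×10⁻⁵ mol photons = 0.70.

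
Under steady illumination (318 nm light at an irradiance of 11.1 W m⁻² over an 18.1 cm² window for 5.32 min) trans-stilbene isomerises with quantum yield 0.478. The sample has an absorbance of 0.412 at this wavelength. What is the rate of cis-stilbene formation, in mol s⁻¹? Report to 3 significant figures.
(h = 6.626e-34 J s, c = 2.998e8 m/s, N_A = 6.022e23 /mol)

1.56e-8 mol s⁻¹

Photon energy at 318 nm: hc/λ = (6.626e-34)(2.998e8)/(318e-9) = 6.247e-19 J.
Energy delivered: (11.1 W m⁻²)(18.1e-4 m²)(319.2 s) = 6.413 J.
Photons incident: 6.413 / 6.247e-19 = 1.027e19, i.e. 1.027e19/6.022e23 = 1.705e-5 mol.
Fraction absorbed: 1 − 10^(−0.412) = 0.6127.
Photons absorbed: 0.6127 × 1.705e-5 = 1.045e-5 mol.
Product formed: 0.478 × 1.045e-5 = 4.995e-6 mol.
Rate: 4.995e-6 / 319.2 s = 1.56e-8 mol s⁻¹.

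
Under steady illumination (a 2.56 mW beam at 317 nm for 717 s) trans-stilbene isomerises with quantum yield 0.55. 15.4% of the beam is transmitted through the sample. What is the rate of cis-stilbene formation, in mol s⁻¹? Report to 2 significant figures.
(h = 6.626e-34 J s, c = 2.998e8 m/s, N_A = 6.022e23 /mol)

3.2e-9 mol s⁻¹

Photon energy at 317 nm: hc/λ = (6.626e-34)(2.998e8)/(317e-9) = 6.266e-19 J.
Energy delivered: (2.56 mW)(717 s) = 1.836 J.
Photons incident: 1.836 / 6.266e-19 = 2.930e18, i.e. 2.930e18/6.022e23 = 4.865e-6 mol.
Fraction absorbed: 1 − 15.4/100 = 0.8460.
Photons absorbed: 0.8460 × 4.865e-6 = 4.116e-6 mol.
Product formed: 0.55 × 4.116e-6 = 2.264e-6 mol.
Rate: 2.264e-6 / 717 s = 3.2e-9 mol s⁻¹.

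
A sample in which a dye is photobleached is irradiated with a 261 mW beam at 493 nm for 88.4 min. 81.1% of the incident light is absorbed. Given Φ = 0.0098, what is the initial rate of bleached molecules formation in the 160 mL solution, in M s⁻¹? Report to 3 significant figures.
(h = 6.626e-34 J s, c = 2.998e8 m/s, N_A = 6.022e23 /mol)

Photon energy at 493 nm: hc/λ = (6.626e-34)(2.998e8)/(493e-9) = 4.029e-19 J.
Energy delivered: (261 mW)(5304 s) = 1384 J.
Photons incident: 1384 / 4.029e-19 = 3.435e21, i.e. 3.435e21/6.022e23 = 0.005704 mol.
Photons absorbed: 0.811 × 0.005704 = 0.004626 mol.
Product formed: 0.0098 × 0.004626 = 4.533e-5 mol.
Rate: 4.533e-5 mol / (5304 s × 0.16 L) = 5.34e-8 M s⁻¹.

5.34e-8 M s⁻¹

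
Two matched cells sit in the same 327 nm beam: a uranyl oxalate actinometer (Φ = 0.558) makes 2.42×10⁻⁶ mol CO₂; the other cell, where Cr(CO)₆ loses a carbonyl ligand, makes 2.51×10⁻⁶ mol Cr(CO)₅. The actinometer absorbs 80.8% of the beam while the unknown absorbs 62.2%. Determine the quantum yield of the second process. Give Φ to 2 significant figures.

Photons absorbed by the actinometer: 2.42×10⁻⁶ / 0.558 = 4.337×10⁻⁶ mol.
Incident flux: 4.337×10⁻⁶ / 0.808 = 5.368×10⁻⁶ einstein.
Absorbed by unknown: 0.622 × 5.368×10⁻⁶ = 3.339×10⁻⁶ mol.
Φ(unknown) = 2.51×10⁻⁶ / 3.339×10⁻⁶ = 0.75.

Φ = 0.75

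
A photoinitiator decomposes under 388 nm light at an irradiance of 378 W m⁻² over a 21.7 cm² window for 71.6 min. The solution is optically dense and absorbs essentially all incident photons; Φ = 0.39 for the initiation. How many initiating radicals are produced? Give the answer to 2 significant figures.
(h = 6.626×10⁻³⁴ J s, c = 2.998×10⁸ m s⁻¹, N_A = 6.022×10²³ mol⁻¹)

2.7×10²¹ initiating radicals

Photon energy at 388 nm: hc/λ = (6.626×10⁻³⁴)(2.998×10⁸)/(388×10⁻⁹) = 5.120×10⁻¹⁹ J.
Energy delivered: (378 W m⁻²)(21.7×10⁻⁴ m²)(4296 s) = 3524 J.
Photons incident: 3524 / 5.120×10⁻¹⁹ = 6.883×10²¹, i.e. 6.883×10²¹/6.022×10²³ = 0.01143 mol.
Product: Φ × n_abs = 0.39 × 0.01143 = 0.004458 mol.
As a count: 0.004458 × 6.022×10²³ = 2.7×10²¹.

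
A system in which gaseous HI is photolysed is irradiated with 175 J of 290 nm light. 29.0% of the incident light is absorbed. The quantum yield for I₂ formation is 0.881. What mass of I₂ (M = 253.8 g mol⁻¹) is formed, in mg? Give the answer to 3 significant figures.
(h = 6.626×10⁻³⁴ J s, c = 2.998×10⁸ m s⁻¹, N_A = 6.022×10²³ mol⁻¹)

27.5 mg

Photon energy at 290 nm: hc/λ = (6.626×10⁻³⁴)(2.998×10⁸)/(290×10⁻⁹) = 6.850×10⁻¹⁹ J.
Photons incident: 175 / 6.850×10⁻¹⁹ = 2.555×10²⁰, i.e. 2.555×10²⁰/6.022×10²³ = 4.243×10⁻⁴ mol.
Photons absorbed: 0.290 × 4.243×10⁻⁴ = 1.230×10⁻⁴ mol.
Product: Φ × n_abs = 0.881 × 1.230×10⁻⁴ = 1.084×10⁻⁴ mol.
Mass: 1.084×10⁻⁴ × 253.8 = 0.02751 g = 27.5 mg.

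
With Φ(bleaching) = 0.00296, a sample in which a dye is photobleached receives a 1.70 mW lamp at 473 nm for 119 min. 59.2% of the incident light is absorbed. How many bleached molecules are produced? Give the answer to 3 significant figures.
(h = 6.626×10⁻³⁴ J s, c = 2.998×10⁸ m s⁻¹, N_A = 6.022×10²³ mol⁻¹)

Photon energy at 473 nm: hc/λ = (6.626×10⁻³⁴)(2.998×10⁸)/(473×10⁻⁹) = 4.200×10⁻¹⁹ J.
Energy delivered: (1.70 mW)(7140 s) = 12.14 J.
Photons incident: 12.14 / 4.200×10⁻¹⁹ = 2.890×10¹⁹, i.e. 2.890×10¹⁹/6.022×10²³ = 4.799×10⁻⁵ mol.
Photons absorbed: 0.592 × 4.799×10⁻⁵ = 2.841×10⁻⁵ mol.
Product: Φ × n_abs = 0.00296 × 2.841×10⁻⁵ = 8.409×10⁻⁸ mol.
As a count: 8.409×10⁻⁸ × 6.022×10²³ = 5.06×10¹⁶.

5.06×10¹⁶ bleached molecules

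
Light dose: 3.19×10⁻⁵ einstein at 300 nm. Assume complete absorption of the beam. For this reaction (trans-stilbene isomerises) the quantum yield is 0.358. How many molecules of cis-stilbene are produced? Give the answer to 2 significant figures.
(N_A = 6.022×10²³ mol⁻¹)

6.9×10¹⁸ molecules

Product: Φ × n_abs = 0.358 × 3.19×10⁻⁵ = 1.142×10⁻⁵ mol.
As a count: 1.142×10⁻⁵ × 6.022×10²³ = 6.9×10¹⁸.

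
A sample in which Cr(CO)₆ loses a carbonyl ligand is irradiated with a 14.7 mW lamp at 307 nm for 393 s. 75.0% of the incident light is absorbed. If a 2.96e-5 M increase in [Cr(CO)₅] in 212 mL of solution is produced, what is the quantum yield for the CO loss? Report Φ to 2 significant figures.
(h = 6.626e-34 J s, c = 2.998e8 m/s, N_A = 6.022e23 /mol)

Φ = 0.56

Product: (2.96e-5 M)(0.212 L) = 6.275e-6 mol.
Photon energy at 307 nm: hc/λ = (6.626e-34)(2.998e8)/(307e-9) = 6.471e-19 J.
Energy delivered: (14.7 mW)(393 s) = 5.777 J.
Photons incident: 5.777 / 6.471e-19 = 8.928e18, i.e. 8.928e18/6.022e23 = 1.483e-5 mol.
Photons absorbed: 0.750 × 1.483e-5 = 1.112e-5 mol.
Φ = 6.275e-6 mol / 1.112e-5 mol photons = 0.56.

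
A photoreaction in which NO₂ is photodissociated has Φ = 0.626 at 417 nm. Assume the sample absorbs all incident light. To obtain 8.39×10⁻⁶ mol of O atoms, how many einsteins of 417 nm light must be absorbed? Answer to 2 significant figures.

1.3×10⁻⁵ einstein

Photons that must be absorbed: 8.39×10⁻⁶ / 0.626 = 1.340×10⁻⁵ mol.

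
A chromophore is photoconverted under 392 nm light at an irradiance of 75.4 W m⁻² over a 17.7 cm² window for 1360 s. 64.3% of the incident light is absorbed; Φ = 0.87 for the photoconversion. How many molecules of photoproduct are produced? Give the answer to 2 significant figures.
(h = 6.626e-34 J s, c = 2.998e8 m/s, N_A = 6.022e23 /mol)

Photon energy at 392 nm: hc/λ = (6.626e-34)(2.998e8)/(392e-9) = 5.068e-19 J.
Energy delivered: (75.4 W m⁻²)(17.7e-4 m²)(1360 s) = 181.5 J.
Photons incident: 181.5 / 5.068e-19 = 3.581e20, i.e. 3.581e20/6.022e23 = 5.947e-4 mol.
Photons absorbed: 0.643 × 5.947e-4 = 3.824e-4 mol.
Product: Φ × n_abs = 0.87 × 3.824e-4 = 3.327e-4 mol.
As a count: 3.327e-4 × 6.022e23 = 2.0e20.

2.0e20 molecules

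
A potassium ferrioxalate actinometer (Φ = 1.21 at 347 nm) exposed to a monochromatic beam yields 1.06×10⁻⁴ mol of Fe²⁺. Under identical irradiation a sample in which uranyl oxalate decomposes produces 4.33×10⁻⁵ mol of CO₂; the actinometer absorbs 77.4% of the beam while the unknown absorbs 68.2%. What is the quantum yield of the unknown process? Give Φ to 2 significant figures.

Photons absorbed by the actinometer: 1.06×10⁻⁴ / 1.21 = 8.760×10⁻⁵ mol.
Incident flux: 8.760×10⁻⁵ / 0.774 = 1.132×10⁻⁴ einstein.
Absorbed by unknown: 0.682 × 1.132×10⁻⁴ = 7.720×10⁻⁵ mol.
Φ(unknown) = 4.33×10⁻⁵ / 7.720×10⁻⁵ = 0.56.

Φ = 0.56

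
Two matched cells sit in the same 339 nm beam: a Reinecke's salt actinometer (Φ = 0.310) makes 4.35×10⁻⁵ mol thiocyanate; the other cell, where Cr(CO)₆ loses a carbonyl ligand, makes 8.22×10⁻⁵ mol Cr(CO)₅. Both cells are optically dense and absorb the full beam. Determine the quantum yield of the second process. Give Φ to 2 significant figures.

Φ = 0.59

Photons absorbed by the actinometer: 4.35×10⁻⁵ / 0.310 = 1.403×10⁻⁴ mol.
Φ(unknown) = 8.22×10⁻⁵ / 1.403×10⁻⁴ = 0.59.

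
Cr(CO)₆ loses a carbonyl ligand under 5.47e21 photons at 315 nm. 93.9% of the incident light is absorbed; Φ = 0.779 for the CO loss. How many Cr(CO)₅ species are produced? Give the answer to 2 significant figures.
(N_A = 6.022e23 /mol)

4.0e21 species

Moles of photons: 5.47e21 / 6.022e23 = 0.009083 mol.
Photons absorbed: 0.939 × 0.009083 = 0.008529 mol.
Product: Φ × n_abs = 0.779 × 0.008529 = 0.006644 mol.
As a count: 0.006644 × 6.022e23 = 4.0e21.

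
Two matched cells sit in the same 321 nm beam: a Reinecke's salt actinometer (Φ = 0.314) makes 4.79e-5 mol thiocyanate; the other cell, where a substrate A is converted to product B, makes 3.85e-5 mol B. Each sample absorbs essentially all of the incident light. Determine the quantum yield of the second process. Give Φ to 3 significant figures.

Φ = 0.252

Photons absorbed by the actinometer: 4.79e-5 / 0.314 = 1.525e-4 mol.
Φ(unknown) = 3.85e-5 / 1.525e-4 = 0.252.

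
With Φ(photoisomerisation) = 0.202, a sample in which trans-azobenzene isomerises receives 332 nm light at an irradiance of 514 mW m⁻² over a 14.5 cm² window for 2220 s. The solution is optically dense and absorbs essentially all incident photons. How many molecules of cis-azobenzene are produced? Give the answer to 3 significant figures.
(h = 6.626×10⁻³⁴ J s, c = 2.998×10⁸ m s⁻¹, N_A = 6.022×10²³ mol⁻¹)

Photon energy at 332 nm: hc/λ = (6.626×10⁻³⁴)(2.998×10⁸)/(332×10⁻⁹) = 5.983×10⁻¹⁹ J.
Energy delivered: (514 mW m⁻²)(14.5×10⁻⁴ m²)(2220 s) = 1.655 J.
Photons incident: 1.655 / 5.983×10⁻¹⁹ = 2.766×10¹⁸, i.e. 2.766×10¹⁸/6.022×10²³ = 4.593×10⁻⁶ mol.
Product: Φ × n_abs = 0.202 × 4.593×10⁻⁶ = 9.278×10⁻⁷ mol.
As a count: 9.278×10⁻⁷ × 6.022×10²³ = 5.59×10¹⁷.

5.59×10¹⁷ molecules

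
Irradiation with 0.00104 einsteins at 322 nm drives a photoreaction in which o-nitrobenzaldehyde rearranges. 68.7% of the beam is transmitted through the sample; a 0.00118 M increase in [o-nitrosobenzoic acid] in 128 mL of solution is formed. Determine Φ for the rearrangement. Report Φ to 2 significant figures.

Product: (0.00118 M)(0.128 L) = 1.510e-4 mol.
Fraction absorbed: 1 − 68.7/100 = 0.3130.
Photons absorbed: 0.3130 × 0.00104 = 3.255e-4 mol.
Φ = 1.510e-4 mol / 3.255e-4 mol photons = 0.46.

Φ = 0.46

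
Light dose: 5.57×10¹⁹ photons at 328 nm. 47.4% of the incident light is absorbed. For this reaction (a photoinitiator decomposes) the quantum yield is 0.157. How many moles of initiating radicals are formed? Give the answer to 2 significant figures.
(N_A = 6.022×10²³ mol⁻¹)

Moles of photons: 5.57×10¹⁹ / 6.022×10²³ = 9.249×10⁻⁵ mol.
Photons absorbed: 0.474 × 9.249×10⁻⁵ = 4.384×10⁻⁵ mol.
Product: Φ × n_abs = 0.157 × 4.384×10⁻⁵ = 6.883×10⁻⁶ mol.

6.9×10⁻⁶ mol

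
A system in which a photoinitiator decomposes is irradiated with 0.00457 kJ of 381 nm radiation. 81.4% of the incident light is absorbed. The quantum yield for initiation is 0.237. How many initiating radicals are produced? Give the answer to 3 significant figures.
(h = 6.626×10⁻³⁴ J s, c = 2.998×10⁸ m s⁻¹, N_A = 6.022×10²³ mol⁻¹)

Photon energy at 381 nm: hc/λ = (6.626×10⁻³⁴)(2.998×10⁸)/(381×10⁻⁹) = 5.214×10⁻¹⁹ J.
Incident energy: 0.00457 kJ = 4.57 J.
Photons incident: 4.57 / 5.214×10⁻¹⁹ = 8.765×10¹⁸, i.e. 8.765×10¹⁸/6.022×10²³ = 1.455×10⁻⁵ mol.
Photons absorbed: 0.814 × 1.455×10⁻⁵ = 1.184×10⁻⁵ mol.
Product: Φ × n_abs = 0.237 × 1.184×10⁻⁵ = 2.806×10⁻⁶ mol.
As a count: 2.806×10⁻⁶ × 6.022×10²³ = 1.69×10¹⁸.

1.69×10¹⁸ initiating radicals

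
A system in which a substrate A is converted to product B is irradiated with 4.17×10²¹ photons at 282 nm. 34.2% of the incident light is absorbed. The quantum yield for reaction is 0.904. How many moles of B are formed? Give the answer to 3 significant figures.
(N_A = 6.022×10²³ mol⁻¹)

Moles of photons: 4.17×10²¹ / 6.022×10²³ = 0.006925 mol.
Photons absorbed: 0.342 × 0.006925 = 0.002368 mol.
Product: Φ × n_abs = 0.904 × 0.002368 = 0.002141 mol.

0.00214 mol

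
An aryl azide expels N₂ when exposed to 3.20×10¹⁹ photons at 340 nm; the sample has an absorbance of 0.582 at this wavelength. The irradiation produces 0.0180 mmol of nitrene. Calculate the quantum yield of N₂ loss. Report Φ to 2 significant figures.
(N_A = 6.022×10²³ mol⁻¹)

Product: 0.0180 mmol = 1.80×10⁻⁵ mol.
Moles of photons: 3.20×10¹⁹ / 6.022×10²³ = 5.314×10⁻⁵ mol.
Fraction absorbed: 1 − 10^(−0.582) = 0.7382.
Photons absorbed: 0.7382 × 5.314×10⁻⁵ = 3.923×10⁻⁵ mol.
Φ = 1.80×10⁻⁵ mol / 3.923×10⁻⁵ mol photons = 0.46.

Φ = 0.46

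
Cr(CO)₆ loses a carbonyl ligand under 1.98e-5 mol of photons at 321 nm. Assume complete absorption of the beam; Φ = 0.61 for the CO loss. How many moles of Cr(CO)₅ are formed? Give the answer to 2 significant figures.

Product: Φ × n_abs = 0.61 × 1.98e-5 = 1.208e-5 mol.

1.2e-5 mol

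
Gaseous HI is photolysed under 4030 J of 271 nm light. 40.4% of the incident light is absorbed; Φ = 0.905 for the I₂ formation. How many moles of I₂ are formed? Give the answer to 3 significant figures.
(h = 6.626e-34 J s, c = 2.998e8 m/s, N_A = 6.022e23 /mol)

0.00334 mol

Photon energy at 271 nm: hc/λ = (6.626e-34)(2.998e8)/(271e-9) = 7.330e-19 J.
Photons incident: 4030 / 7.330e-19 = 5.498e21, i.e. 5.498e21/6.022e23 = 0.009130 mol.
Photons absorbed: 0.404 × 0.009130 = 0.003689 mol.
Product: Φ × n_abs = 0.905 × 0.003689 = 0.003339 mol.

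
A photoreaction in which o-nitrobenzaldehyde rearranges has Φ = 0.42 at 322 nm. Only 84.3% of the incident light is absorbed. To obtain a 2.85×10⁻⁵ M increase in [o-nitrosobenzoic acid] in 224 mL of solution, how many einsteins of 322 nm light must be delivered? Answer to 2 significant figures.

Product: (2.85×10⁻⁵ M)(0.224 L) = 6.384×10⁻⁶ mol.
Photons that must be absorbed: 6.384×10⁻⁶ / 0.42 = 1.520×10⁻⁵ mol.
Incident photons needed: 1.520×10⁻⁵ / 0.843 = 1.803×10⁻⁵ mol.

1.8×10⁻⁵ einstein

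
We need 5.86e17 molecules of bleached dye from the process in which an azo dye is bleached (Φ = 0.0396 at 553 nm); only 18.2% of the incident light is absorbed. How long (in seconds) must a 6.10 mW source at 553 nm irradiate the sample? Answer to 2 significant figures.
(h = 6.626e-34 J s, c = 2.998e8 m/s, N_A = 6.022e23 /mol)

Product: 5.86e17 / 6.022e23 = 9.731e-7 mol.
Photons that must be absorbed: 9.731e-7 / 0.0396 = 2.457e-5 mol.
Incident photons needed: 2.457e-5 / 0.182 = 1.350e-4 mol.
Photon energy: hc/λ = 3.592e-19 J; per mole, 2.163e5 J mol⁻¹.
Energy required: 1.350e-4 × 2.163e5 = 29.20 J.
Time: 29.20 J / 0.0061 W = 4800 s.

t ≈ 4800 s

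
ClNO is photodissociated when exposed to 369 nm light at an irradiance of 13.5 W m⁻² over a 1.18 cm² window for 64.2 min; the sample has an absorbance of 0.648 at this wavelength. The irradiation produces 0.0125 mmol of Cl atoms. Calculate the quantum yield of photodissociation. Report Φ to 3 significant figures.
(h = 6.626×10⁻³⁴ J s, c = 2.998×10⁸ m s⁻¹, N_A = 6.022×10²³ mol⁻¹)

Φ = 0.852

Product: 0.0125 mmol = 1.25×10⁻⁵ mol.
Photon energy at 369 nm: hc/λ = (6.626×10⁻³⁴)(2.998×10⁸)/(369×10⁻⁹) = 5.383×10⁻¹⁹ J.
Energy delivered: (13.5 W m⁻²)(1.18×10⁻⁴ m²)(3852 s) = 6.136 J.
Photons incident: 6.136 / 5.383×10⁻¹⁹ = 1.140×10¹⁹, i.e. 1.140×10¹⁹/6.022×10²³ = 1.893×10⁻⁵ mol.
Fraction absorbed: 1 − 10^(−0.648) = 0.7751.
Photons absorbed: 0.7751 × 1.893×10⁻⁵ = 1.467×10⁻⁵ mol.
Φ = 1.25×10⁻⁵ mol / 1.467×10⁻⁵ mol photons = 0.852.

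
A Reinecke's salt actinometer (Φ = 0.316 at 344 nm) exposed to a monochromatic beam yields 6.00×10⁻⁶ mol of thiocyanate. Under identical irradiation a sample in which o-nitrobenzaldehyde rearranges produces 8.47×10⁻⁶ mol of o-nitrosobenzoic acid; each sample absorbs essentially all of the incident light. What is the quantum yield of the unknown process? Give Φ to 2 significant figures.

Φ = 0.45

Photons absorbed by the actinometer: 6.00×10⁻⁶ / 0.316 = 1.899×10⁻⁵ mol.
Φ(unknown) = 8.47×10⁻⁶ / 1.899×10⁻⁵ = 0.45.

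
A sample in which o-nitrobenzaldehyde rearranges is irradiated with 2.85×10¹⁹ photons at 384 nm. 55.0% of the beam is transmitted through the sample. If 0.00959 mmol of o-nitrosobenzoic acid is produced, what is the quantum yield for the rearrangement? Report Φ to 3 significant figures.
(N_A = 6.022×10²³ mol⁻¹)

Φ = 0.450

Product: 0.00959 mmol = 9.59×10⁻⁶ mol.
Moles of photons: 2.85×10¹⁹ / 6.022×10²³ = 4.733×10⁻⁵ mol.
Fraction absorbed: 1 − 55.0/100 = 0.4500.
Photons absorbed: 0.4500 × 4.733×10⁻⁵ = 2.130×10⁻⁵ mol.
Φ = 9.59×10⁻⁶ mol / 2.130×10⁻⁵ mol photons = 0.450.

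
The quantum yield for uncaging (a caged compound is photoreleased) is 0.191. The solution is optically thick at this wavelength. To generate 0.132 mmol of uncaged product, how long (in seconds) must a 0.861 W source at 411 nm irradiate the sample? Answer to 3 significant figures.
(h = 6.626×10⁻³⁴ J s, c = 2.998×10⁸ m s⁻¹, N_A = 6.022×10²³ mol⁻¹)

t ≈ 234 s

Product: 0.132 mmol = 1.32×10⁻⁴ mol.
Photons that must be absorbed: 1.32×10⁻⁴ / 0.191 = 6.911×10⁻⁴ mol.
Photon energy: hc/λ = 4.833×10⁻¹⁹ J; per mole, 2.910×10⁵ J mol⁻¹.
Energy required: 6.911×10⁻⁴ × 2.910×10⁵ = 201.1 J.
Time: 201.1 J / 0.861 W = 234 s.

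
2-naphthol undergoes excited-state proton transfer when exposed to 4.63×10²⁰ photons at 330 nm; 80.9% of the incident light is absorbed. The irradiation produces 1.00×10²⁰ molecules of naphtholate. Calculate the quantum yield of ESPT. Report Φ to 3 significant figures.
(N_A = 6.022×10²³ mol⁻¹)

Product: 1.00×10²⁰ / 6.022×10²³ = 1.661×10⁻⁴ mol.
Moles of photons: 4.63×10²⁰ / 6.022×10²³ = 7.688×10⁻⁴ mol.
Photons absorbed: 0.809 × 7.688×10⁻⁴ = 6.220×10⁻⁴ mol.
Φ = 1.661×10⁻⁴ mol / 6.220×10⁻⁴ mol photons = 0.267.

Φ = 0.267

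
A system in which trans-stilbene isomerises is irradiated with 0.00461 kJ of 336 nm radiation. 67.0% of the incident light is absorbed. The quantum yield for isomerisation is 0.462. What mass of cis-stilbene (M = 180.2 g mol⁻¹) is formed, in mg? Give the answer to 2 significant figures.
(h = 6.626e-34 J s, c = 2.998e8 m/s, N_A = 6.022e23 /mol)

0.72 mg

Photon energy at 336 nm: hc/λ = (6.626e-34)(2.998e8)/(336e-9) = 5.912e-19 J.
Incident energy: 0.00461 kJ = 4.61 J.
Photons incident: 4.61 / 5.912e-19 = 7.798e18, i.e. 7.798e18/6.022e23 = 1.295e-5 mol.
Photons absorbed: 0.670 × 1.295e-5 = 8.677e-6 mol.
Product: Φ × n_abs = 0.462 × 8.677e-6 = 4.009e-6 mol.
Mass: 4.009e-6 × 180.2 = 7.224e-4 g = 0.72 mg.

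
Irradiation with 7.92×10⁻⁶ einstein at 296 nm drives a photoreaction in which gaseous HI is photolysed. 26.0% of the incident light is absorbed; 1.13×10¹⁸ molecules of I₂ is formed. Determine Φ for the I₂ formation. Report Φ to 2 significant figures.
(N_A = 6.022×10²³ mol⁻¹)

Product: 1.13×10¹⁸ / 6.022×10²³ = 1.876×10⁻⁶ mol.
Photons absorbed: 0.260 × 7.92×10⁻⁶ = 2.059×10⁻⁶ mol.
Φ = 1.876×10⁻⁶ mol / 2.059×10⁻⁶ mol photons = 0.91.

Φ = 0.91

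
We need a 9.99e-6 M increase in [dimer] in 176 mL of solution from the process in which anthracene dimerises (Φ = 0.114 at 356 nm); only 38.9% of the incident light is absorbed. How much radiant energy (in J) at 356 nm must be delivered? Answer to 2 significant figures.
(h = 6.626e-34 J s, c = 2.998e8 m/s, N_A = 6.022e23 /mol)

Product: (9.99e-6 M)(0.176 L) = 1.758e-6 mol.
Photons that must be absorbed: 1.758e-6 / 0.114 = 1.542e-5 mol.
Incident photons needed: 1.542e-5 / 0.389 = 3.964e-5 mol.
Photon energy: hc/λ = 5.580e-19 J; per mole, 3.360e5 J mol⁻¹.
Energy required: 3.964e-5 × 3.360e5 = 13 J.

13 J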